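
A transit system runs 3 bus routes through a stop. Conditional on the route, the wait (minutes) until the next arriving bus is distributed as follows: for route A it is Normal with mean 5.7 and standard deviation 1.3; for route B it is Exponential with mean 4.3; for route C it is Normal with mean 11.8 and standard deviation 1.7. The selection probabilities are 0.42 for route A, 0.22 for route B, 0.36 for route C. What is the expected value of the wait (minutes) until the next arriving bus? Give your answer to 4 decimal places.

7.5880

Component means — A: 5.7; B: 4.3; C: 11.8.
E[X] = 0.42·5.7 + 0.22·4.3 + 0.36·11.8 = 7.588.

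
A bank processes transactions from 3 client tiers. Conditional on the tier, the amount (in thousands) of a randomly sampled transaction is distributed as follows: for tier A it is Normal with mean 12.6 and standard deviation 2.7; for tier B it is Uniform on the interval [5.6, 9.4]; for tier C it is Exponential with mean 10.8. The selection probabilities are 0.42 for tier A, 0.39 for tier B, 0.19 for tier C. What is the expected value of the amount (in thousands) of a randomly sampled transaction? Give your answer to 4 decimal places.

Component means — A: 12.6; B: 7.5; C: 10.8.
E[X] = 0.42·12.6 + 0.39·7.5 + 0.19·10.8 = 10.269.

10.2690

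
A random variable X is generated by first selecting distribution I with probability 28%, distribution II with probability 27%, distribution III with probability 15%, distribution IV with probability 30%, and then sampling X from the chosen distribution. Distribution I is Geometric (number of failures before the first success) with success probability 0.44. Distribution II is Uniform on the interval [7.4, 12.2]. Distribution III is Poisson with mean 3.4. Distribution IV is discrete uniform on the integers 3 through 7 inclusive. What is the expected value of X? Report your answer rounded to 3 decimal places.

Component means — I: 1.27273; II: 9.8; III: 3.4; IV: 5.
E[X] = 0.28·1.27273 + 0.27·9.8 + 0.15·3.4 + 0.3·5 = 5.01236.

5.012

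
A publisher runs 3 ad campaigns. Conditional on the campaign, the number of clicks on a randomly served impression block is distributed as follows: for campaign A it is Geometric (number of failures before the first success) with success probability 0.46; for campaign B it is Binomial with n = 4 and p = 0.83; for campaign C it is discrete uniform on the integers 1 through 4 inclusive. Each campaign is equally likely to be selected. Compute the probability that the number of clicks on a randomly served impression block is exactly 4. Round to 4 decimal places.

0.2546

Conditional on each campaign, P(X = 4): A: 0.0391141; B: 0.474583; C: 0.25.
By total probability, P(X = 4) = 0.333333·0.0391141 + 0.333333·0.474583 + 0.333333·0.25 = 0.254566.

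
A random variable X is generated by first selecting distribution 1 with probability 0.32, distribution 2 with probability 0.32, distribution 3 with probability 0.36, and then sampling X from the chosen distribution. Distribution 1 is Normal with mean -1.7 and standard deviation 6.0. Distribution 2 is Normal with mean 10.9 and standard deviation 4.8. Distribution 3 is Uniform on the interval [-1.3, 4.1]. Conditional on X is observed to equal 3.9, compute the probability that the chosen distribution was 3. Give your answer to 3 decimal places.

Likelihoods f(3.9 | ·): 1: 0.043013; 2: 0.0286982; 3: 0.185185.
Posterior ∝ prior × likelihood. Numerator for 3: 0.36·0.185185 = 0.0666667.
Normalizing constant: 0.32·0.043013 + 0.32·0.0286982 + 0.36·0.185185 = 0.0896142.
P(3 | observation) = 0.0666667 / 0.0896142 = 0.74393.

0.744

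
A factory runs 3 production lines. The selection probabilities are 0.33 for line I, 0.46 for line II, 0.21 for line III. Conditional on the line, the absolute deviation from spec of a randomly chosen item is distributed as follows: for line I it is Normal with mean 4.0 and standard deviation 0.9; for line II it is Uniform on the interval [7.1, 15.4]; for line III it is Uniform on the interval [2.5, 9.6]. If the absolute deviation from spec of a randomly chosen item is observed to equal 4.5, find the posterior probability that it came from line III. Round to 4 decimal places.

0.1909

Likelihoods f(4.5 | ·): I: 0.37988; II: 0; III: 0.140845.
Posterior ∝ prior × likelihood. Numerator for III: 0.21·0.140845 = 0.0295775.
Normalizing constant: 0.33·0.37988 + 0.46·0 + 0.21·0.140845 = 0.154938.
P(III | observation) = 0.0295775 / 0.154938 = 0.190899.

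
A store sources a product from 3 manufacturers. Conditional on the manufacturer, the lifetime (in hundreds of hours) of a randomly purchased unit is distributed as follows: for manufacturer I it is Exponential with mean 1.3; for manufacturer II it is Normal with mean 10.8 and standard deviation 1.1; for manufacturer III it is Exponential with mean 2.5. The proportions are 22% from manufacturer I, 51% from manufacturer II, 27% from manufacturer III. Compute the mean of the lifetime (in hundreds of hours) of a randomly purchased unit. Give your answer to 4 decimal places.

6.4690

Component means — I: 1.3; II: 10.8; III: 2.5.
E[X] = 0.22·1.3 + 0.51·10.8 + 0.27·2.5 = 6.469.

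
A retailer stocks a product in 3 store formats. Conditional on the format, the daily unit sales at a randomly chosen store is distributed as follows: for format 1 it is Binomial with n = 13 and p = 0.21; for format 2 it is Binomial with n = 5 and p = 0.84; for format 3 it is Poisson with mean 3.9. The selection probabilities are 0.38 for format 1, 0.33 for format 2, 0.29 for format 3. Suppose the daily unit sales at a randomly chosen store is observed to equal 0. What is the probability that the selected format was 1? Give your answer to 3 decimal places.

Likelihoods P(X=0 | ·): 1: 0.0466823; 2: 0.000104858; 3: 0.0202419.
Posterior ∝ prior × likelihood. Numerator for 1: 0.38·0.0466823 = 0.0177393.
Normalizing constant: 0.38·0.0466823 + 0.33·0.000104858 + 0.29·0.0202419 = 0.023644.
P(1 | observation) = 0.0177393 / 0.023644 = 0.750264.

0.750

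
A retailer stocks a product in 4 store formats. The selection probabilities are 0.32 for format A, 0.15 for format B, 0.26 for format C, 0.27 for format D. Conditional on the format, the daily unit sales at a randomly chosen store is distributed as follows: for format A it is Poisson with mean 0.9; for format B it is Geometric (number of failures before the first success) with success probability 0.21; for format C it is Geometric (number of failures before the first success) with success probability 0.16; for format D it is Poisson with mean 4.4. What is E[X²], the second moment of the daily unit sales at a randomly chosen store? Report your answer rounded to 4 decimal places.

27.4698

For each component E[X²] = Var + (mean)², giving A: 1.71; B: 32.0658; C: 60.375; D: 23.76.
Overall E[X²] = 0.32·1.71 + 0.15·32.0658 + 0.26·60.375 + 0.27·23.76 = 27.4698.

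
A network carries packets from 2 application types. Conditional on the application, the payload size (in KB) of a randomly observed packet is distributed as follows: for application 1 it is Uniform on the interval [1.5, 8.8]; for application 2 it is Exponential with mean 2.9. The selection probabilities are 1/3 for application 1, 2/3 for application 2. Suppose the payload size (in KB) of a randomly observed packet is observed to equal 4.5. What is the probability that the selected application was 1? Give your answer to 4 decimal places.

0.4839

Likelihoods f(4.5 | ·): 1: 0.136986; 2: 0.0730629.
Posterior ∝ prior × likelihood. Numerator for 1: 0.333333·0.136986 = 0.0456621.
Normalizing constant: 0.333333·0.136986 + 0.666667·0.0730629 = 0.0943707.
P(1 | observation) = 0.0456621 / 0.0943707 = 0.483859.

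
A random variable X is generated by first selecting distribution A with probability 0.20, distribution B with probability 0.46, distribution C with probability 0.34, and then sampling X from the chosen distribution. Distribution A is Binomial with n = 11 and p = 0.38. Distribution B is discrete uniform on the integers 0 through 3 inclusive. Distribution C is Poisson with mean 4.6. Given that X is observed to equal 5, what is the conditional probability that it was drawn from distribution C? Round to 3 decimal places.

0.585

Likelihoods P(X=5 | ·): A: 0.207927; B: 0; C: 0.172526.
Posterior ∝ prior × likelihood. Numerator for C: 0.34·0.172526 = 0.0586587.
Normalizing constant: 0.2·0.207927 + 0.46·0 + 0.34·0.172526 = 0.100244.
P(C | observation) = 0.0586587 / 0.100244 = 0.585159.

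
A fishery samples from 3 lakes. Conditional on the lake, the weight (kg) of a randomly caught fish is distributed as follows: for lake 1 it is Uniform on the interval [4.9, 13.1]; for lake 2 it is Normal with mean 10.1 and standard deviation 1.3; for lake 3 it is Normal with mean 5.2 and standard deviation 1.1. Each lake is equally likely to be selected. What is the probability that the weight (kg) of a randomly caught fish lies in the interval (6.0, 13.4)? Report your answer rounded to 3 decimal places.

0.698

Conditional on each lake, P(6.0 < X < 13.4): 1: 0.865854; 2: 0.993627; 3: 0.233529.
By total probability, P(6.0 < X < 13.4) = 0.333333·0.865854 + 0.333333·0.993627 + 0.333333·0.233529 = 0.69767.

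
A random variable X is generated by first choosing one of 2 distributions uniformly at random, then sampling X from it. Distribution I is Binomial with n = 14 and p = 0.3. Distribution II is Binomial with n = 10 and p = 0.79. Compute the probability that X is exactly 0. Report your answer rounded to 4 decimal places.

0.0034

Conditional on each component, P(X = 0): I: 0.00678223; II: 1.66799e-07.
By total probability, P(X = 0) = 0.5·0.00678223 + 0.5·1.66799e-07 = 0.0033912.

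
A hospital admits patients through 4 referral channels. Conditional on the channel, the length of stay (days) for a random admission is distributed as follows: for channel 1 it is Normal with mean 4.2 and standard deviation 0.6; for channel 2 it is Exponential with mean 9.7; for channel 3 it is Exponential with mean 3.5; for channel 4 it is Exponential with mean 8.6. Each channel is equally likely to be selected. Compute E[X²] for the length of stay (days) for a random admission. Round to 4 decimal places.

For each component E[X²] = Var + (mean)², giving 1: 18; 2: 188.18; 3: 24.5; 4: 147.92.
Overall E[X²] = 0.25·18 + 0.25·188.18 + 0.25·24.5 + 0.25·147.92 = 94.65.

94.6500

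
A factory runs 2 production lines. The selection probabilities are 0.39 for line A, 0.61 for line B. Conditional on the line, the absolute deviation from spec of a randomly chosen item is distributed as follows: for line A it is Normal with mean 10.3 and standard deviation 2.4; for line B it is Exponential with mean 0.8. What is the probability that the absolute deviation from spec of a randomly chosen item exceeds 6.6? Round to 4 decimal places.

Conditional on each line, P(X > 6.6): A: 0.938423; B: 0.000261259.
By total probability, P(X > 6.6) = 0.39·0.938423 + 0.61·0.000261259 = 0.366144.

0.3661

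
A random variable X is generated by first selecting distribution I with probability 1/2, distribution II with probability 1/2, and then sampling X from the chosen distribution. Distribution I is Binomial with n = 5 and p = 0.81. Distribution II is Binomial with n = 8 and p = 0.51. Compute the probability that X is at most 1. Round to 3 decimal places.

Conditional on each component, P(X ≤ 1): I: 0.00552561; II: 0.0309948.
By total probability, P(X ≤ 1) = 0.5·0.00552561 + 0.5·0.0309948 = 0.0182602.

0.018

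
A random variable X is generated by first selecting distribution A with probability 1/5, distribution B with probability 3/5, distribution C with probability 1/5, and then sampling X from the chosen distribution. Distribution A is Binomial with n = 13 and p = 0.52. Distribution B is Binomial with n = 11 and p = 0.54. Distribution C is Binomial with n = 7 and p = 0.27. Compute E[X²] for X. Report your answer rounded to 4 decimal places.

For each component E[X²] = Var + (mean)², giving A: 48.9424; B: 38.016; C: 4.9518.
Overall E[X²] = 0.2·48.9424 + 0.6·38.016 + 0.2·4.9518 = 33.5884.

33.5884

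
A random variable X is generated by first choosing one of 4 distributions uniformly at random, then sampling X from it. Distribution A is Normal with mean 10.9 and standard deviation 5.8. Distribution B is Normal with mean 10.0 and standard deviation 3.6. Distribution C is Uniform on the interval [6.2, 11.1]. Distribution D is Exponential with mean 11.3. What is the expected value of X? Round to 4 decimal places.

10.2125

Component means — A: 10.9; B: 10; C: 8.65; D: 11.3.
E[X] = 0.25·10.9 + 0.25·10 + 0.25·8.65 + 0.25·11.3 = 10.2125.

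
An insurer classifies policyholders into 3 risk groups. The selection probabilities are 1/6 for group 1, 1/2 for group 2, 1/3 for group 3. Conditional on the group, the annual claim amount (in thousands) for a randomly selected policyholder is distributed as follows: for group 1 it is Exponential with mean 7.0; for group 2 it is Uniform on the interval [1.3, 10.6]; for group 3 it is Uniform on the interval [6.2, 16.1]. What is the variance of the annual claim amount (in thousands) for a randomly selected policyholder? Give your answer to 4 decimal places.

20.0483

Per component, 1: μ=7, E[X²]=98; 2: μ=5.95, E[X²]=42.61; 3: μ=11.15, E[X²]=132.49.
E[X] = 0.166667·7 + 0.5·5.95 + 0.333333·11.15 = 7.85833.
E[X²] = 0.166667·98 + 0.5·42.61 + 0.333333·132.49 = 81.8017.
Var(X) = E[X²] − (E[X])² = 81.8017 − 61.7534 = 20.0483.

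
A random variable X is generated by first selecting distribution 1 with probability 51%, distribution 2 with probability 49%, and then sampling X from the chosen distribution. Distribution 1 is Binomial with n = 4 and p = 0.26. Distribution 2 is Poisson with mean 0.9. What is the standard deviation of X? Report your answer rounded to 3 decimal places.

Per component, 1: μ=1.04, E[X²]=1.8512; 2: μ=0.9, E[X²]=1.71.
E[X] = 0.51·1.04 + 0.49·0.9 = 0.9714.
E[X²] = 0.51·1.8512 + 0.49·1.71 = 1.78201.
Var(X) = E[X²] − (E[X])² = 1.78201 − 0.943618 = 0.838394.
SD(X) = √0.838394 = 0.915639.

0.916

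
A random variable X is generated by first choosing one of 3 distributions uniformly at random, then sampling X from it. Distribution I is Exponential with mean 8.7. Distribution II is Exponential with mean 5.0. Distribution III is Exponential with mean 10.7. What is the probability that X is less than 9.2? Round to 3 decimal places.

Conditional on each component, P(X < 9.2): I: 0.652667; II: 0.841183; III: 0.576759.
By total probability, P(X < 9.2) = 0.333333·0.652667 + 0.333333·0.841183 + 0.333333·0.576759 = 0.690203.

0.690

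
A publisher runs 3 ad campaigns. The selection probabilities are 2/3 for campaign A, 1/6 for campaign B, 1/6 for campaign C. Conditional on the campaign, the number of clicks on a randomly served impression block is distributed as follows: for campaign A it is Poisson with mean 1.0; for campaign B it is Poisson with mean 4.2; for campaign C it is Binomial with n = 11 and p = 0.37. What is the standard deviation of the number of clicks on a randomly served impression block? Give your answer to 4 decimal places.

Per component, A: μ=1, E[X²]=2; B: μ=4.2, E[X²]=21.84; C: μ=4.07, E[X²]=19.129.
E[X] = 0.666667·1 + 0.166667·4.2 + 0.166667·4.07 = 2.045.
E[X²] = 0.666667·2 + 0.166667·21.84 + 0.166667·19.129 = 8.1615.
Var(X) = E[X²] − (E[X])² = 8.1615 − 4.18202 = 3.97948.
SD(X) = √3.97948 = 1.99486.

1.9949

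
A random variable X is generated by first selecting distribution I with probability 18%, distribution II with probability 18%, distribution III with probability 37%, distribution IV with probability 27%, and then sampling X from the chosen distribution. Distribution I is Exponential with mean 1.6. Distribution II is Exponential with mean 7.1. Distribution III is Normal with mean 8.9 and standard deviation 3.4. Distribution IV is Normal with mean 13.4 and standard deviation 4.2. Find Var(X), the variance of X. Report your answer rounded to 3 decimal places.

Per component, I: μ=1.6, E[X²]=5.12; II: μ=7.1, E[X²]=100.82; III: μ=8.9, E[X²]=90.77; IV: μ=13.4, E[X²]=197.2.
E[X] = 0.18·1.6 + 0.18·7.1 + 0.37·8.9 + 0.27·13.4 = 8.477.
E[X²] = 0.18·5.12 + 0.18·100.82 + 0.37·90.77 + 0.27·197.2 = 105.898.
Var(X) = E[X²] − (E[X])² = 105.898 − 71.8595 = 34.0386.

34.039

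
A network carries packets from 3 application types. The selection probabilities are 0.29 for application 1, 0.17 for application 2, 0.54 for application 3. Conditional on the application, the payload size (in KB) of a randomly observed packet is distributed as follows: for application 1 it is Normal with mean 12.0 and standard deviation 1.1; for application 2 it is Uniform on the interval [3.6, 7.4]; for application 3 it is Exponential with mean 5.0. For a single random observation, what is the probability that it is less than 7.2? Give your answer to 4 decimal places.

0.5731

Conditional on each application, P(X < 7.2): 1: 6.39591e-06; 2: 0.947368; 3: 0.763072.
By total probability, P(X < 7.2) = 0.29·6.39591e-06 + 0.17·0.947368 + 0.54·0.763072 = 0.573113.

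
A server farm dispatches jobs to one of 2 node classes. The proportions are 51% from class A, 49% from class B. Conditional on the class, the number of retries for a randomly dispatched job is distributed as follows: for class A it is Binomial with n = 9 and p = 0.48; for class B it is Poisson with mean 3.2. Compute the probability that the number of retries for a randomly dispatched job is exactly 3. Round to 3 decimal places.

Conditional on each class, P(X = 3): A: 0.183664; B: 0.222616.
By total probability, P(X = 3) = 0.51·0.183664 + 0.49·0.222616 = 0.20275.

0.203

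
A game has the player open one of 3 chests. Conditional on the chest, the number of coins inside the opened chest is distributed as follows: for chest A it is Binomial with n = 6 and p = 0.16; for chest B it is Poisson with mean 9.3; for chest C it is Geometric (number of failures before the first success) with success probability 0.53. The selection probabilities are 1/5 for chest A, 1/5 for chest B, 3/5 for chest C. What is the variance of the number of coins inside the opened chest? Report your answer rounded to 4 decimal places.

14.3019

Per component, A: μ=0.96, E[X²]=1.728; B: μ=9.3, E[X²]=95.79; C: μ=0.886792, E[X²]=2.45959.
E[X] = 0.2·0.96 + 0.2·9.3 + 0.6·0.886792 = 2.58408.
E[X²] = 0.2·1.728 + 0.2·95.79 + 0.6·2.45959 = 20.9794.
Var(X) = E[X²] − (E[X])² = 20.9794 − 6.67745 = 14.3019.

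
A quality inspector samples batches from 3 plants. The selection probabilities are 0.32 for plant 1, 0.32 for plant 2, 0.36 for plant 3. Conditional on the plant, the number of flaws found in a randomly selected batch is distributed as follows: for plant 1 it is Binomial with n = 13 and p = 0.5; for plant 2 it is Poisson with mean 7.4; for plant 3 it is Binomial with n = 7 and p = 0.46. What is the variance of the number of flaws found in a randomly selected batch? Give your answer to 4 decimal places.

7.3691

Per component, 1: μ=6.5, E[X²]=45.5; 2: μ=7.4, E[X²]=62.16; 3: μ=3.22, E[X²]=12.1072.
E[X] = 0.32·6.5 + 0.32·7.4 + 0.36·3.22 = 5.6072.
E[X²] = 0.32·45.5 + 0.32·62.16 + 0.36·12.1072 = 38.8098.
Var(X) = E[X²] − (E[X])² = 38.8098 − 31.4407 = 7.3691.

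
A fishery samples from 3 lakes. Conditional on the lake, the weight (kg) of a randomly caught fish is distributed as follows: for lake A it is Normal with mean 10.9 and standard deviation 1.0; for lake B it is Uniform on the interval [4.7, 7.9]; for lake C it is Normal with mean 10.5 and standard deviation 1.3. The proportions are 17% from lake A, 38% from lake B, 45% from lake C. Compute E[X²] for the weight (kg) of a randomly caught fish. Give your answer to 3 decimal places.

For each component E[X²] = Var + (mean)², giving A: 119.81; B: 40.5433; C: 111.94.
Overall E[X²] = 0.17·119.81 + 0.38·40.5433 + 0.45·111.94 = 86.1472.

86.147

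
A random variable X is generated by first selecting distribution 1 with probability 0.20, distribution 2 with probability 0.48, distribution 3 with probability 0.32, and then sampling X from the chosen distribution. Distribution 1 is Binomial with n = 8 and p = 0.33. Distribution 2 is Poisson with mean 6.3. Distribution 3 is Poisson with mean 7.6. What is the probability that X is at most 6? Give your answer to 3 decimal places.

Conditional on each component, P(X ≤ 6): 1: 0.997575; 2: 0.558233; 3: 0.364621.
By total probability, P(X ≤ 6) = 0.2·0.997575 + 0.48·0.558233 + 0.32·0.364621 = 0.584146.

0.584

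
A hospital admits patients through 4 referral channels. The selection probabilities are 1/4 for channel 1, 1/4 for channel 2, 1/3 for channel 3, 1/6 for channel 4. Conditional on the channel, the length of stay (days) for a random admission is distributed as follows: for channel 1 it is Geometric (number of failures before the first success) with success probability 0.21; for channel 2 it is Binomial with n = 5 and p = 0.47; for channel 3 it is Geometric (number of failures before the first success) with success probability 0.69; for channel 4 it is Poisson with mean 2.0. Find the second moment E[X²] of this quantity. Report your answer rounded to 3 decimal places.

For each component E[X²] = Var + (mean)², giving 1: 32.0658; 2: 6.768; 3: 0.852972; 4: 6.
Overall E[X²] = 0.25·32.0658 + 0.25·6.768 + 0.333333·0.852972 + 0.166667·6 = 10.9928.

10.993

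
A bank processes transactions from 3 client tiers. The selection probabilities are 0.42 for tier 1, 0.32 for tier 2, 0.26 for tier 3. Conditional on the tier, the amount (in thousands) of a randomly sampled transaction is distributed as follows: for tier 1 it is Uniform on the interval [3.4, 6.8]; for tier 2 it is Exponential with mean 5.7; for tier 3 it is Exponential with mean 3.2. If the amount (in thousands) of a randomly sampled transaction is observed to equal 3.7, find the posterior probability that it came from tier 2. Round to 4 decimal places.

Likelihoods f(3.7 | ·): 1: 0.294118; 2: 0.0916674; 3: 0.0983325.
Posterior ∝ prior × likelihood. Numerator for 2: 0.32·0.0916674 = 0.0293336.
Normalizing constant: 0.42·0.294118 + 0.32·0.0916674 + 0.26·0.0983325 = 0.178429.
P(2 | observation) = 0.0293336 / 0.178429 = 0.164399.

0.1644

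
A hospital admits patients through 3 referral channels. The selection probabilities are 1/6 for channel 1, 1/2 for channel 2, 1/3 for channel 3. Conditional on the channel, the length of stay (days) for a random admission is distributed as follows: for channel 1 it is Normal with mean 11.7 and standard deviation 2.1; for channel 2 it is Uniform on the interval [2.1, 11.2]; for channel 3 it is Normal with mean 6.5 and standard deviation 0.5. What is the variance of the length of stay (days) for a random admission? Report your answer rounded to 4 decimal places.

7.8999

Per component, 1: μ=11.7, E[X²]=141.3; 2: μ=6.65, E[X²]=51.1233; 3: μ=6.5, E[X²]=42.5.
E[X] = 0.166667·11.7 + 0.5·6.65 + 0.333333·6.5 = 7.44167.
E[X²] = 0.166667·141.3 + 0.5·51.1233 + 0.333333·42.5 = 63.2783.
Var(X) = E[X²] − (E[X])² = 63.2783 − 55.3784 = 7.89993.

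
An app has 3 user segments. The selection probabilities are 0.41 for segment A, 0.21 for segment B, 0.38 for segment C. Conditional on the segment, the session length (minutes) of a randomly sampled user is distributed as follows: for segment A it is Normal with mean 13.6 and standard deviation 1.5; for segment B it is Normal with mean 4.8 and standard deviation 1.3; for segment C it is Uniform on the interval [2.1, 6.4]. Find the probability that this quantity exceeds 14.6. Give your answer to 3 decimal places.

0.104

Conditional on each segment, P(X > 14.6): A: 0.252493; B: 2.37588e-14; C: 0.
By total probability, P(X > 14.6) = 0.41·0.252493 + 0.21·2.37588e-14 + 0.38·0 = 0.103522.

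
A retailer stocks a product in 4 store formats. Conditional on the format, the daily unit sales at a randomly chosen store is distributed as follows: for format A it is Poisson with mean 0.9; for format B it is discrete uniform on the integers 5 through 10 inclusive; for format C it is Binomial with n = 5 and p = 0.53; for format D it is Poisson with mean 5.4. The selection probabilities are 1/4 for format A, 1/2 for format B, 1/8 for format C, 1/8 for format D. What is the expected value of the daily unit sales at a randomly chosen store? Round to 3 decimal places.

Component means — A: 0.9; B: 7.5; C: 2.65; D: 5.4.
E[X] = 0.25·0.9 + 0.5·7.5 + 0.125·2.65 + 0.125·5.4 = 4.98125.

4.981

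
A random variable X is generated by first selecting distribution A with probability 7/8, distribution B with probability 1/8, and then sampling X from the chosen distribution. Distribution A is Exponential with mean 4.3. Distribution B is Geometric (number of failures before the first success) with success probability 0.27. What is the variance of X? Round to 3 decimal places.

17.709

Per component, A: μ=4.3, E[X²]=36.98; B: μ=2.7037, E[X²]=17.3237.
E[X] = 0.875·4.3 + 0.125·2.7037 = 4.10046.
E[X²] = 0.875·36.98 + 0.125·17.3237 = 34.523.
Var(X) = E[X²] − (E[X])² = 34.523 − 16.8138 = 17.7092.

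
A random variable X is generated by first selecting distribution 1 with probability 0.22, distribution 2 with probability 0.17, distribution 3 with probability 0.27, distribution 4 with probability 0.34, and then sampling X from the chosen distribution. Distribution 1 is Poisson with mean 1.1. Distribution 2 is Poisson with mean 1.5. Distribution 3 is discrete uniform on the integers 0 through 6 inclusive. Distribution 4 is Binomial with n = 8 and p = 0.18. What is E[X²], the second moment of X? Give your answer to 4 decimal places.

5.7622

For each component E[X²] = Var + (mean)², giving 1: 2.31; 2: 3.75; 3: 13; 4: 3.2544.
Overall E[X²] = 0.22·2.31 + 0.17·3.75 + 0.27·13 + 0.34·3.2544 = 5.7622.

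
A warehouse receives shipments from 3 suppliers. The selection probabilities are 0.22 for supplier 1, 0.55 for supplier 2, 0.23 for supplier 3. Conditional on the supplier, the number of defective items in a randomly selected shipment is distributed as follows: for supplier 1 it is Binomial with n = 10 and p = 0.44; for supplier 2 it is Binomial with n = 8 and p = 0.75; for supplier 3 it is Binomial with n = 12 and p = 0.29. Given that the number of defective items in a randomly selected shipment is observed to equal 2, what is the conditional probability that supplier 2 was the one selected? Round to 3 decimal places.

0.034

Likelihoods P(X=2 | ·): 1: 0.0842601; 2: 0.00384521; 3: 0.180686.
Posterior ∝ prior × likelihood. Numerator for 2: 0.55·0.00384521 = 0.00211487.
Normalizing constant: 0.22·0.0842601 + 0.55·0.00384521 + 0.23·0.180686 = 0.0622098.
P(2 | observation) = 0.00211487 / 0.0622098 = 0.0339958.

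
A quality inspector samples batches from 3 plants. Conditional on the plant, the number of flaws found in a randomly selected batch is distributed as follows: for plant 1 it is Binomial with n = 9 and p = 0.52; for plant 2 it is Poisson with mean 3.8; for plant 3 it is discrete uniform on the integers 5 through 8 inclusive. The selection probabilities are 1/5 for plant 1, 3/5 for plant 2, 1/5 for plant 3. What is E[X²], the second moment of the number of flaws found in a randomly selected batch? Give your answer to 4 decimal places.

For each component E[X²] = Var + (mean)², giving 1: 24.1488; 2: 18.24; 3: 43.5.
Overall E[X²] = 0.2·24.1488 + 0.6·18.24 + 0.2·43.5 = 24.4738.

24.4738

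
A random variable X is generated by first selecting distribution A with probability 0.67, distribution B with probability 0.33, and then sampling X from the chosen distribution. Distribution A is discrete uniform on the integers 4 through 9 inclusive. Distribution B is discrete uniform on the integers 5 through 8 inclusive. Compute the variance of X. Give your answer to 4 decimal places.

Per component, A: μ=6.5, E[X²]=45.1667; B: μ=6.5, E[X²]=43.5.
E[X] = 0.67·6.5 + 0.33·6.5 = 6.5.
E[X²] = 0.67·45.1667 + 0.33·43.5 = 44.6167.
Var(X) = E[X²] − (E[X])² = 44.6167 − 42.25 = 2.36667.

2.3667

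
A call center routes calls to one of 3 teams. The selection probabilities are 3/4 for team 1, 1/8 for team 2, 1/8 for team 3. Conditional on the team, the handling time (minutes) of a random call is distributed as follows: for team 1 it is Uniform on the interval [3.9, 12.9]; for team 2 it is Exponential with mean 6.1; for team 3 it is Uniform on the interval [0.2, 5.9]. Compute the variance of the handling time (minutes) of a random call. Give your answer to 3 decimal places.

13.377

Per component, 1: μ=8.4, E[X²]=77.31; 2: μ=6.1, E[X²]=74.42; 3: μ=3.05, E[X²]=12.01.
E[X] = 0.75·8.4 + 0.125·6.1 + 0.125·3.05 = 7.44375.
E[X²] = 0.75·77.31 + 0.125·74.42 + 0.125·12.01 = 68.7862.
Var(X) = E[X²] − (E[X])² = 68.7862 − 55.4094 = 13.3768.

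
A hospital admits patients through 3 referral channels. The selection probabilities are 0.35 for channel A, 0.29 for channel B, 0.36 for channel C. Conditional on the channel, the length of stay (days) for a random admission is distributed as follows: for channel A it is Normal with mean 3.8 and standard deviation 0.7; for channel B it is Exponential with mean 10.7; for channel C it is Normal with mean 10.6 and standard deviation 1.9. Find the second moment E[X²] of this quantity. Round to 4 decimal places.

113.3789

For each component E[X²] = Var + (mean)², giving A: 14.93; B: 228.98; C: 115.97.
Overall E[X²] = 0.35·14.93 + 0.29·228.98 + 0.36·115.97 = 113.379.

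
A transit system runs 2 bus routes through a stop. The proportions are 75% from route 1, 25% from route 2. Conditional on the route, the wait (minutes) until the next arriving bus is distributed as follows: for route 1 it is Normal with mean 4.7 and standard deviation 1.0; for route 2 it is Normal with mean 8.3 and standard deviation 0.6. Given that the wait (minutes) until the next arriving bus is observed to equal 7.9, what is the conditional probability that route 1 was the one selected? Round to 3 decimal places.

Likelihoods f(7.9 | ·): 1: 0.00238409; 2: 0.532413.
Posterior ∝ prior × likelihood. Numerator for 1: 0.75·0.00238409 = 0.00178807.
Normalizing constant: 0.75·0.00238409 + 0.25·0.532413 = 0.134891.
P(1 | observation) = 0.00178807 / 0.134891 = 0.0132556.

0.013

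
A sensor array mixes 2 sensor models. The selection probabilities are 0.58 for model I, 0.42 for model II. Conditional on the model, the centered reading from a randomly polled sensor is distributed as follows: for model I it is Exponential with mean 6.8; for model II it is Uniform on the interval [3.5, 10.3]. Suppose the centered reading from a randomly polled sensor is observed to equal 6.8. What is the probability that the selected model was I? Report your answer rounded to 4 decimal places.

0.3369

Likelihoods f(6.8 | ·): I: 0.0540999; II: 0.147059.
Posterior ∝ prior × likelihood. Numerator for I: 0.58·0.0540999 = 0.031378.
Normalizing constant: 0.58·0.0540999 + 0.42·0.147059 = 0.0931427.
P(I | observation) = 0.031378 / 0.0931427 = 0.336881.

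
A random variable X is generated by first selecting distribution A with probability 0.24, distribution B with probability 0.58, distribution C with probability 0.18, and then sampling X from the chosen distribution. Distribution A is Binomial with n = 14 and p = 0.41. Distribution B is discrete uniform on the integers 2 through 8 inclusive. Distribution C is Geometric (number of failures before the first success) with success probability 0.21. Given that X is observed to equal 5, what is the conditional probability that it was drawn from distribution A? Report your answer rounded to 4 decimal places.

Likelihoods P(X=5 | ·): A: 0.200933; B: 0.142857; C: 0.0646182.
Posterior ∝ prior × likelihood. Numerator for A: 0.24·0.200933 = 0.0482239.
Normalizing constant: 0.24·0.200933 + 0.58·0.142857 + 0.18·0.0646182 = 0.142712.
P(A | observation) = 0.0482239 / 0.142712 = 0.33791.

0.3379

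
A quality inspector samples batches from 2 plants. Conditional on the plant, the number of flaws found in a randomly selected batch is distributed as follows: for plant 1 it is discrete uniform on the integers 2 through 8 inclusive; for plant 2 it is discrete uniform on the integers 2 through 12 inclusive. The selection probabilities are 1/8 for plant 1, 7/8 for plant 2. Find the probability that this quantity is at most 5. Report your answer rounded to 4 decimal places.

0.3896

Conditional on each plant, P(X ≤ 5): 1: 0.571429; 2: 0.363636.
By total probability, P(X ≤ 5) = 0.125·0.571429 + 0.875·0.363636 = 0.38961.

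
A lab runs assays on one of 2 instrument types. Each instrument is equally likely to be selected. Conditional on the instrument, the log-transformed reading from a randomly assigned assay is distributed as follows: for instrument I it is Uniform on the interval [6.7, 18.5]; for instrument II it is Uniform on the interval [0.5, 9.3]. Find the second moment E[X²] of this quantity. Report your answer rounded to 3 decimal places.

100.413

For each component E[X²] = Var + (mean)², giving I: 170.363; II: 30.4633.
Overall E[X²] = 0.5·170.363 + 0.5·30.4633 = 100.413.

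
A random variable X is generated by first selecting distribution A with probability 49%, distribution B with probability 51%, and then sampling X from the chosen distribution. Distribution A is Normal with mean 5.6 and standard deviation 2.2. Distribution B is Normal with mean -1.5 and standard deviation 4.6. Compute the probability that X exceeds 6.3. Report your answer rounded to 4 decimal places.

Conditional on each component, P(X > 6.3): A: 0.375174; B: 0.0449759.
By total probability, P(X > 6.3) = 0.49·0.375174 + 0.51·0.0449759 = 0.206773.

0.2068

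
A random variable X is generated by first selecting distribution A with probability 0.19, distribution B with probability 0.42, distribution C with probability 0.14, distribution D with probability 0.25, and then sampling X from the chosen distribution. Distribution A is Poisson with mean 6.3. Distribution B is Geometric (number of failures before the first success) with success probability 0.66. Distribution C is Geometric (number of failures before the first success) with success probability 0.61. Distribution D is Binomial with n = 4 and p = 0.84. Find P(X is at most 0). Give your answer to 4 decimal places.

0.3631

Conditional on each component, P(X ≤ 0): A: 0.0018363; B: 0.66; C: 0.61; D: 0.00065536.
By total probability, P(X ≤ 0) = 0.19·0.0018363 + 0.42·0.66 + 0.14·0.61 + 0.25·0.00065536 = 0.363113.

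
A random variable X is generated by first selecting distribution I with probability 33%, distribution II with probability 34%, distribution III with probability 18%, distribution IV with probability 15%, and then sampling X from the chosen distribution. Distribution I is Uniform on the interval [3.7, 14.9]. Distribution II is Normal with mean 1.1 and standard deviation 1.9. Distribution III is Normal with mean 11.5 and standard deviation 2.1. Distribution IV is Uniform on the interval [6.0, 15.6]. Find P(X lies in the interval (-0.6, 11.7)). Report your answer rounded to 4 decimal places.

0.6985

Conditional on each component, P(-0.6 < X < 11.7): I: 0.714286; II: 0.814536; III: 0.537937; IV: 0.59375.
By total probability, P(-0.6 < X < 11.7) = 0.33·0.714286 + 0.34·0.814536 + 0.18·0.537937 + 0.15·0.59375 = 0.698548.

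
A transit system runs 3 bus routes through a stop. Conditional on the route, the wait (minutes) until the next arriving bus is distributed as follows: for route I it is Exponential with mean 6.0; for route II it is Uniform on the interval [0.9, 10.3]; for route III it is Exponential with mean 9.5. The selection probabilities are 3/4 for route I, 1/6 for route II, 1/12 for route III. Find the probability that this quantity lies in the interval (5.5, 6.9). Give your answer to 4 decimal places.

0.0936

Conditional on each route, P(5.5 < X < 6.9): I: 0.0832129; II: 0.148936; III: 0.0768003.
By total probability, P(5.5 < X < 6.9) = 0.75·0.0832129 + 0.166667·0.148936 + 0.0833333·0.0768003 = 0.0936324.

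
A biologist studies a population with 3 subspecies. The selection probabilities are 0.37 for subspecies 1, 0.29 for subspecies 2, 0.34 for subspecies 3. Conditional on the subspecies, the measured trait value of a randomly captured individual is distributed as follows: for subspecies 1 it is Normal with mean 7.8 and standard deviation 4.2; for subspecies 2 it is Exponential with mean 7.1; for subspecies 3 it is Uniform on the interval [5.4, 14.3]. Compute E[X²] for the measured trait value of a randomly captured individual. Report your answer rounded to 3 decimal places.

For each component E[X²] = Var + (mean)², giving 1: 78.48; 2: 100.82; 3: 103.623.
Overall E[X²] = 0.37·78.48 + 0.29·100.82 + 0.34·103.623 = 93.5073.

93.507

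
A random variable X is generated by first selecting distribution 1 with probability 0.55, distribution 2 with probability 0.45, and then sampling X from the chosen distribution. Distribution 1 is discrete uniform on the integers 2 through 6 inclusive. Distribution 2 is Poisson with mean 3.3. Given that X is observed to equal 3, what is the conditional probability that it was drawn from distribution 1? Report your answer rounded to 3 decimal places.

0.525

Likelihoods P(X=3 | ·): 1: 0.2; 2: 0.220912.
Posterior ∝ prior × likelihood. Numerator for 1: 0.55·0.2 = 0.11.
Normalizing constant: 0.55·0.2 + 0.45·0.220912 = 0.20941.
P(1 | observation) = 0.11 / 0.20941 = 0.525285.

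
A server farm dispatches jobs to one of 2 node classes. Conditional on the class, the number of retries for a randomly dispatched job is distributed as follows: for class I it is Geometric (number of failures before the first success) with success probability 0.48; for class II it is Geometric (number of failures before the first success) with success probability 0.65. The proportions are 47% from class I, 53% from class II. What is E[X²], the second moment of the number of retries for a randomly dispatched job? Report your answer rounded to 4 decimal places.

2.2051

For each component E[X²] = Var + (mean)², giving I: 3.43056; II: 1.11834.
Overall E[X²] = 0.47·3.43056 + 0.53·1.11834 = 2.20508.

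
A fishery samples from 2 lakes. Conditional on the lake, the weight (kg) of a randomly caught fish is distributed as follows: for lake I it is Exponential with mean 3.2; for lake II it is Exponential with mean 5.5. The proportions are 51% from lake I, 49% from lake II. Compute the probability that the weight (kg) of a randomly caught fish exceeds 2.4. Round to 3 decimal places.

Conditional on each lake, P(X > 2.4): I: 0.472367; II: 0.646383.
By total probability, P(X > 2.4) = 0.51·0.472367 + 0.49·0.646383 = 0.557634.

0.558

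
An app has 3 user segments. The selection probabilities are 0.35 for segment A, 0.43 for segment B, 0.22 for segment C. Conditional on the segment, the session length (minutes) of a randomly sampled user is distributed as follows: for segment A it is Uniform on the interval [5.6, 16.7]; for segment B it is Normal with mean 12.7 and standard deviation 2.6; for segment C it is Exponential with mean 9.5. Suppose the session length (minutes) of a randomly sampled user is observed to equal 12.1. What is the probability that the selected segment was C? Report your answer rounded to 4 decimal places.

0.0634

Likelihoods f(12.1 | ·): A: 0.0900901; B: 0.149408; C: 0.0294525.
Posterior ∝ prior × likelihood. Numerator for C: 0.22·0.0294525 = 0.00647955.
Normalizing constant: 0.35·0.0900901 + 0.43·0.149408 + 0.22·0.0294525 = 0.102256.
P(C | observation) = 0.00647955 / 0.102256 = 0.0633658.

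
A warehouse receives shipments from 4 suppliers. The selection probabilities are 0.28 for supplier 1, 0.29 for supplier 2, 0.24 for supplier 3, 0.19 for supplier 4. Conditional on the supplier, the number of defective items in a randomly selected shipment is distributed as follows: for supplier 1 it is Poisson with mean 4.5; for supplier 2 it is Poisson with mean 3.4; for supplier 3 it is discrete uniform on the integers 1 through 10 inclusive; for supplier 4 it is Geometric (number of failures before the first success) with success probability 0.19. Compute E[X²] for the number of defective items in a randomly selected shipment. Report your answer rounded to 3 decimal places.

For each component E[X²] = Var + (mean)², giving 1: 24.75; 2: 14.96; 3: 38.5; 4: 40.6122.
Overall E[X²] = 0.28·24.75 + 0.29·14.96 + 0.24·38.5 + 0.19·40.6122 = 28.2247.

28.225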